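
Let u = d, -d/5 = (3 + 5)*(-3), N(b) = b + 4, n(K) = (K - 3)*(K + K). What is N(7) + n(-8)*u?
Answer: 21131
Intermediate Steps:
n(K) = 2*K*(-3 + K) (n(K) = (-3 + K)*(2*K) = 2*K*(-3 + K))
N(b) = 4 + b
d = 120 (d = -5*(3 + 5)*(-3) = -40*(-3) = -5*(-24) = 120)
u = 120
N(7) + n(-8)*u = (4 + 7) + (2*(-8)*(-3 - 8))*120 = 11 + (2*(-8)*(-11))*120 = 11 + 176*120 = 11 + 21120 = 21131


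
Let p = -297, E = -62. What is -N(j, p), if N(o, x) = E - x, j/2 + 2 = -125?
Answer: -235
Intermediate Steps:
j = -254 (j = -4 + 2*(-125) = -4 - 250 = -254)
N(o, x) = -62 - x
-N(j, p) = -(-62 - 1*(-297)) = -(-62 + 297) = -1*235 = -235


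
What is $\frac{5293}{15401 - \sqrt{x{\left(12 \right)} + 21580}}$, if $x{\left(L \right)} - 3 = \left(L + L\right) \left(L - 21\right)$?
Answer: $\frac{81517493}{237169434} + \frac{5293 \sqrt{21367}}{237169434} \approx 0.34697$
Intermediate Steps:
$x{\left(L \right)} = 3 + 2 L \left(-21 + L\right)$ ($x{\left(L \right)} = 3 + \left(L + L\right) \left(L - 21\right) = 3 + 2 L \left(-21 + L\right)$)
$\frac{5293}{15401 - \sqrt{x{\left(12 \right)} + 21580}} = \frac{5293}{15401 - \sqrt{\left(3 - 504 + 2 \cdot 12^{2}\right) + 21580}} = \frac{5293}{15401 - \sqrt{\left(3 - 504 + 2 \cdot 144\right) + 21580}} = \frac{5293}{15401 - \sqrt{\left(3 - 504 + 288\right) + 21580}} = \frac{5293}{15401 - \sqrt{-213 + 21580}} = \frac{5293}{15401 - \sqrt{21367}}$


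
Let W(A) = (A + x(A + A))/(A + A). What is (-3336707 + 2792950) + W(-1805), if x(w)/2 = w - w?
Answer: -1087513/2 ≈ -5.4376e+5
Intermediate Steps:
x(w) = 0 (x(w) = 2*(w - w) = 2*0 = 0)
W(A) = ½ (W(A) = (A + 0)/(A + A) = A/((2*A)) = A*(1/(2*A)) = ½)
(-3336707 + 2792950) + W(-1805) = (-3336707 + 2792950) + ½ = -543757 + ½ = -1087513/2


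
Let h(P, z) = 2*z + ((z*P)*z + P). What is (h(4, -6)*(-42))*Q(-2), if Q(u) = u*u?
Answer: -22848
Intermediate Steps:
Q(u) = u²
h(P, z) = P + 2*z + P*z² (h(P, z) = 2*z + ((P*z)*z + P) = 2*z + (P*z² + P) = 2*z + (P + P*z²) = P + 2*z + P*z²)
(h(4, -6)*(-42))*Q(-2) = ((4 + 2*(-6) + 4*(-6)²)*(-42))*(-2)² = ((4 - 12 + 4*36)*(-42))*4 = ((4 - 12 + 144)*(-42))*4 = (136*(-42))*4 = -5712*4 = -22848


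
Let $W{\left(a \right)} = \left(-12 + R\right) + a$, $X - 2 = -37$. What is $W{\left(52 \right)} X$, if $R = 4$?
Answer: $-1540$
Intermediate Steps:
$X = -35$ ($X = 2 - 37 = -35$)
$W{\left(a \right)} = -8 + a$ ($W{\left(a \right)} = \left(-12 + 4\right) + a = -8 + a$)
$W{\left(52 \right)} X = \left(-8 + 52\right) \left(-35\right) = 44 \left(-35\right) = -1540$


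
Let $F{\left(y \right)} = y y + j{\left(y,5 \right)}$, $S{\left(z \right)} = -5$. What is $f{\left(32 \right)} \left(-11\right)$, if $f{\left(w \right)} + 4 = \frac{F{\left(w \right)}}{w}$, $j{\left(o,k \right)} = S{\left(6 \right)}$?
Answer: $- \frac{9801}{32} \approx -306.28$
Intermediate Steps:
$j{\left(o,k \right)} = -5$
$F{\left(y \right)} = -5 + y^{2}$ ($F{\left(y \right)} = y y - 5 = y^{2} - 5 = -5 + y^{2}$)
$f{\left(w \right)} = -4 + \frac{-5 + w^{2}}{w}$
$f{\left(32 \right)} \left(-11\right) = \left(-4 + 32 - \frac{5}{32}\right) \left(-11\right) = \frac{891}{32} \left(-11\right) = - \frac{9801}{32}$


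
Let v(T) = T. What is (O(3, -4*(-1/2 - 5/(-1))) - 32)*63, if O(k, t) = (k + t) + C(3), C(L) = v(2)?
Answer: -2835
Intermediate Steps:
C(L) = 2
O(k, t) = 2 + k + t (O(k, t) = (k + t) + 2 = 2 + k + t)
(O(3, -4*(-1/2 - 5/(-1))) - 32)*63 = ((2 + 3 - 4*(-1/2 - 5/(-1))) - 32)*63 = ((2 + 3 - 4*(-1*½ - 5*(-1))) - 32)*63 = ((2 + 3 - 4*(-½ + 5)) - 32)*63 = ((2 + 3 - 4*9/2) - 32)*63 = ((2 + 3 - 18) - 32)*63 = (-13 - 32)*63 = -45*63 = -2835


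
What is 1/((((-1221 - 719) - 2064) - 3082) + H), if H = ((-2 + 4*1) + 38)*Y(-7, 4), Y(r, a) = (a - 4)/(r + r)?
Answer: -1/7086 ≈ -0.00014112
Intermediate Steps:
Y(r, a) = (-4 + a)/(2*r) (Y(r, a) = (-4 + a)/((2*r)) = (-4 + a)*(1/(2*r)) = (-4 + a)/(2*r))
H = 0 (H = ((-2 + 4*1) + 38)*((½)*(-4 + 4)/(-7)) = ((-2 + 4) + 38)*((½)*(-⅐)*0) = (2 + 38)*0 = 40*0 = 0)
1/((((-1221 - 719) - 2064) - 3082) + H) = 1/((((-1221 - 719) - 2064) - 3082) + 0) = 1/(((-1940 - 2064) - 3082) + 0) = 1/((-4004 - 3082) + 0) = 1/(-7086 + 0) = 1/(-7086) = -1/7086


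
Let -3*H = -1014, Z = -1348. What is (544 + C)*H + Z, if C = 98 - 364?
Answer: 92616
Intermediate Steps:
H = 338 (H = -1/3*(-1014) = 338)
C = -266
(544 + C)*H + Z = (544 - 266)*338 - 1348 = 278*338 - 1348 = 93964 - 1348 = 92616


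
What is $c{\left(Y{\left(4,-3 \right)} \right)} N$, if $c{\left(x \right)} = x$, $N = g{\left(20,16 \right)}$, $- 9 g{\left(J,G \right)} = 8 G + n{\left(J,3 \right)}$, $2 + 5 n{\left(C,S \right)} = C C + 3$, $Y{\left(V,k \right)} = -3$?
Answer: $\frac{347}{5} \approx 69.4$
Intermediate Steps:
$n{\left(C,S \right)} = \frac{1}{5} + \frac{C^{2}}{5}$ ($n{\left(C,S \right)} = - \frac{2}{5} + \frac{C C + 3}{5} = - \frac{2}{5} + \frac{C^{2} + 3}{5} = - \frac{2}{5} + \frac{3 + C^{2}}{5} = - \frac{2}{5} + \left(\frac{3}{5} + \frac{C^{2}}{5}\right) = \frac{1}{5} + \frac{C^{2}}{5}$)
$g{\left(J,G \right)} = - \frac{1}{45} - \frac{8 G}{9} - \frac{J^{2}}{45}$ ($g{\left(J,G \right)} = - \frac{8 G + \left(\frac{1}{5} + \frac{J^{2}}{5}\right)}{9} = - \frac{\frac{1}{5} + 8 G + \frac{J^{2}}{5}}{9} = - \frac{1}{45} - \frac{8 G}{9} - \frac{J^{2}}{45}$)
$N = - \frac{347}{15}$ ($N = - \frac{1}{45} - \frac{128}{9} - \frac{20^{2}}{45} = - \frac{1}{45} - \frac{128}{9} - \frac{80}{9} = - \frac{347}{15} \approx -23.133$)
$c{\left(Y{\left(4,-3 \right)} \right)} N = \left(-3\right) \left(- \frac{347}{15}\right) = \frac{347}{5}$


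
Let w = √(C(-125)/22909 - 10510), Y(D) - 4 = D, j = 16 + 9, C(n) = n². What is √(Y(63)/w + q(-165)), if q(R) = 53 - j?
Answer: √(180333681767372700 - 5376927885*I*√612836024465)/80252655 ≈ 5.2919 - 0.061752*I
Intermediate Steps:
j = 25
Y(D) = 4 + D
q(R) = 28 (q(R) = 53 - 1*25 = 53 - 25 = 28)
w = 3*I*√612836024465/22909 (w = √((-125)²/22909 - 10510) = √(15625*(1/22909) - 10510) = √(15625/22909 - 10510) = √(-240757965/22909) = 3*I*√612836024465/22909 ≈ 102.52*I)
√(Y(63)/w + q(-165)) = √((4 + 63)/((3*I*√612836024465/22909)) + 28) = √(67*(-I*√612836024465/80252655) + 28) = √(-67*I*√612836024465/80252655 + 28) = √(28 - 67*I*√612836024465/80252655)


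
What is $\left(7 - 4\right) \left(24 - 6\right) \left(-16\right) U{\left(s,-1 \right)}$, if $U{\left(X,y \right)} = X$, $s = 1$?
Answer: $-864$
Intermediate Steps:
$\left(7 - 4\right) \left(24 - 6\right) \left(-16\right) U{\left(s,-1 \right)} = \left(7 - 4\right) \left(24 - 6\right) \left(-16\right) 1 = 3 \cdot 18 \left(-16\right) 1 = 54 \left(-16\right) 1 = \left(-864\right) 1 = -864$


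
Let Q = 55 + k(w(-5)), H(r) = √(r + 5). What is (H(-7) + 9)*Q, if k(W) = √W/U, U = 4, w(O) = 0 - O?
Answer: (9 + I*√2)*(220 + √5)/4 ≈ 500.03 + 78.572*I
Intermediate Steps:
H(r) = √(5 + r)
w(O) = -O
k(W) = √W/4
Q = 55 + √5/4 (Q = 55 + √(-1*(-5))/4 = 55 + √5/4 ≈ 55.559)
(H(-7) + 9)*Q = (√(5 - 7) + 9)*(55 + √5/4) = (√(-2) + 9)*(55 + √5/4) = (I*√2 + 9)*(55 + √5/4) = (9 + I*√2)*(55 + √5/4)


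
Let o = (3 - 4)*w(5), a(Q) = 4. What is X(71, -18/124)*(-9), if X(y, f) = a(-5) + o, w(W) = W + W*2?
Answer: 99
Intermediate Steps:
w(W) = 3*W (w(W) = W + 2*W = 3*W)
o = -15 (o = (3 - 4)*(3*5) = -1*15 = -15)
X(y, f) = -11 (X(y, f) = 4 - 15 = -11)
X(71, -18/124)*(-9) = -11*(-9) = 99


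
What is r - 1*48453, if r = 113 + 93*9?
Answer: -47503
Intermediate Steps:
r = 950 (r = 113 + 837 = 950)
r - 1*48453 = 950 - 1*48453 = 950 - 48453 = -47503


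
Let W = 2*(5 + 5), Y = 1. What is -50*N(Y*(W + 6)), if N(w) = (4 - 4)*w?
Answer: 0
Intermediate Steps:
W = 20 (W = 2*10 = 20)
N(w) = 0 (N(w) = 0*w = 0)
-50*N(Y*(W + 6)) = -50*0 = 0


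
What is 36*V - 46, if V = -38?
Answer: -1414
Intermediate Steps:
36*V - 46 = 36*(-38) - 46 = -1368 - 46 = -1414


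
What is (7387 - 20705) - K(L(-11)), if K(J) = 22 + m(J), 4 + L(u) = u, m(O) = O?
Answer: -13325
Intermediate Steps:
L(u) = -4 + u
K(J) = 22 + J
(7387 - 20705) - K(L(-11)) = (7387 - 20705) - (22 + (-4 - 11)) = -13318 - (22 - 15) = -13318 - 1*7 = -13318 - 7 = -13325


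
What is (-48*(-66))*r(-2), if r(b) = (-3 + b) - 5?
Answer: -31680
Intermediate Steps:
r(b) = -8 + b
(-48*(-66))*r(-2) = (-48*(-66))*(-8 - 2) = 3168*(-10) = -31680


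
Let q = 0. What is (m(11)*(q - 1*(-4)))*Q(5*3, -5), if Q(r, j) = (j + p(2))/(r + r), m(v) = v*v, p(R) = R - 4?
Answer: -1694/15 ≈ -112.93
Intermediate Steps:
p(R) = -4 + R
m(v) = v²
Q(r, j) = (-2 + j)/(2*r) (Q(r, j) = (j + (-4 + 2))/(r + r) = (j - 2)/((2*r)) = (-2 + j)*(1/(2*r)) = (-2 + j)/(2*r))
(m(11)*(q - 1*(-4)))*Q(5*3, -5) = (11²*(0 - 1*(-4)))*((-2 - 5)/(2*((5*3)))) = (121*(0 + 4))*((½)*(-7)/15) = (121*4)*((½)*(1/15)*(-7)) = 484*(-7/30) = -1694/15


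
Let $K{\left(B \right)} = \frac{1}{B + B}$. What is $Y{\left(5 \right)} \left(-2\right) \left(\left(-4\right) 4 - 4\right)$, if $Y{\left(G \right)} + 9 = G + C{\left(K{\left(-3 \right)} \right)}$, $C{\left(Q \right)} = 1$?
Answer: $-120$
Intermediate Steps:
$K{\left(B \right)} = \frac{1}{2 B}$
$Y{\left(G \right)} = -8 + G$ ($Y{\left(G \right)} = -9 + \left(G + 1\right) = -9 + \left(1 + G\right) = -8 + G$)
$Y{\left(5 \right)} \left(-2\right) \left(\left(-4\right) 4 - 4\right) = \left(-8 + 5\right) \left(-2\right) \left(\left(-4\right) 4 - 4\right) = \left(-3\right) \left(-2\right) \left(-16 - 4\right) = 6 \left(-20\right) = -120$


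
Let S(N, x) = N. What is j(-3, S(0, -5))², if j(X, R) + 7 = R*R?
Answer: 49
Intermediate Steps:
j(X, R) = -7 + R² (j(X, R) = -7 + R*R = -7 + R²)
j(-3, S(0, -5))² = (-7 + 0²)² = (-7 + 0)² = (-7)² = 49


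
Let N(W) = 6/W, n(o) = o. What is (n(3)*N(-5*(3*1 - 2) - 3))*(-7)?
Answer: 63/4 ≈ 15.750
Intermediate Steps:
(n(3)*N(-5*(3*1 - 2) - 3))*(-7) = (3*(6/(-5*(3*1 - 2) - 3)))*(-7) = (3*(6/(-5*(3 - 2) - 3)))*(-7) = (3*(6/(-5*1 - 3)))*(-7) = (3*(6/(-5 - 3)))*(-7) = (3*(6/(-8)))*(-7) = (3*(6*(-⅛)))*(-7) = (3*(-¾))*(-7) = -9/4*(-7) = 63/4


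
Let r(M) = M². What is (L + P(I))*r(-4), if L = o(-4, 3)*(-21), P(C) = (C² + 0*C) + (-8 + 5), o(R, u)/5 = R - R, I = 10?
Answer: 1552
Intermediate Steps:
o(R, u) = 0 (o(R, u) = 5*(R - R) = 5*0 = 0)
P(C) = -3 + C² (P(C) = (C² + 0) - 3 = C² - 3 = -3 + C²)
L = 0 (L = 0*(-21) = 0)
(L + P(I))*r(-4) = (0 + (-3 + 10²))*(-4)² = (0 + (-3 + 100))*16 = (0 + 97)*16 = 97*16 = 1552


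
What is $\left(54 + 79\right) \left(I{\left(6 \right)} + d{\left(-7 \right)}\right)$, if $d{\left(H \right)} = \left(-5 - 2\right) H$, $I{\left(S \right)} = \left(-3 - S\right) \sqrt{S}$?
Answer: $6517 - 1197 \sqrt{6} \approx 3585.0$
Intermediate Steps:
$I{\left(S \right)} = \sqrt{S} \left(-3 - S\right)$
$d{\left(H \right)} = - 7 H$
$\left(54 + 79\right) \left(I{\left(6 \right)} + d{\left(-7 \right)}\right) = \left(54 + 79\right) \left(\sqrt{6} \left(-3 - 6\right) - -49\right) = 133 \left(\sqrt{6} \left(-3 - 6\right) + 49\right) = 133 \left(\sqrt{6} \left(-9\right) + 49\right) = 133 \left(- 9 \sqrt{6} + 49\right) = 133 \left(49 - 9 \sqrt{6}\right) = 6517 - 1197 \sqrt{6}$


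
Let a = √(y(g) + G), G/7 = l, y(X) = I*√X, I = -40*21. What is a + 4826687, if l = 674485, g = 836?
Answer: 4826687 + √(4721395 - 1680*√209) ≈ 4.8289e+6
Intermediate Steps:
I = -840 (I = -1*840 = -840)
y(X) = -840*√X
G = 4721395 (G = 7*674485 = 4721395)
a = √(4721395 - 1680*√209) (a = √(-1680*√209 + 4721395) = √(4721395 - 1680*√209) ≈ 2167.3)
a + 4826687 = √(4721395 - 1680*√209) + 4826687 = 4826687 + √(4721395 - 1680*√209)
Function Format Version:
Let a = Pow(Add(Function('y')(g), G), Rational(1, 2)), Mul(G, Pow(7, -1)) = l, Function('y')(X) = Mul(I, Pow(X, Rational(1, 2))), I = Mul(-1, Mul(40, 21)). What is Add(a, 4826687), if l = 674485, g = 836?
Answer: Add(4826687, Pow(Add(4721395, Mul(-1680, Pow(209, Rational(1, 2)))), Rational(1, 2))) ≈ 4.8289e+6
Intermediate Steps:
I = -840 (I = Mul(-1, 840) = -840)
Function('y')(X) = Mul(-840, Pow(X, Rational(1, 2)))
G = 4721395 (G = Mul(7, 674485) = 4721395)
a = Pow(Add(4721395, Mul(-1680, Pow(209, Rational(1, 2)))), Rational(1, 2)) (a = Pow(Add(Mul(-840, Pow(836, Rational(1, 2))), 4721395), Rational(1, 2)) = Pow(Add(Mul(-840, Mul(2, Pow(209, Rational(1, 2)))), 4721395), Rational(1, 2)) = Pow(Add(Mul(-1680, Pow(209, Rational(1, 2))), 4721395), Rational(1, 2)) = Pow(Add(4721395, Mul(-1680, Pow(209, Rational(1, 2)))), Rational(1, 2)) ≈ 2167.3)
Add(a, 4826687) = Add(Pow(Add(4721395, Mul(-1680, Pow(209, Rational(1, 2)))), Rational(1, 2)), 4826687) = Add(4826687, Pow(Add(4721395, Mul(-1680, Pow(209, Rational(1, 2)))), Rational(1, 2)))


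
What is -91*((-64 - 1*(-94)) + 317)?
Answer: -31577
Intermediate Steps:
-91*((-64 - 1*(-94)) + 317) = -91*((-64 + 94) + 317) = -91*(30 + 317) = -91*347 = -31577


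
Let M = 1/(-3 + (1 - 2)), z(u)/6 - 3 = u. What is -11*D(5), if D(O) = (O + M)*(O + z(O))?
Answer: -11077/4 ≈ -2769.3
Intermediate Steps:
z(u) = 18 + 6*u
M = -1/4 (M = 1/(-3 - 1) = 1/(-4) = -1/4 ≈ -0.25000)
D(O) = (18 + 7*O)*(-1/4 + O) (D(O) = (O - 1/4)*(O + (18 + 6*O)) = (-1/4 + O)*(18 + 7*O) = (18 + 7*O)*(-1/4 + O))
-11*D(5) = -11*(-9/2 + 7*5**2 + (65/4)*5) = -11*(-9/2 + 7*25 + 325/4) = -11*(-9/2 + 175 + 325/4) = -11*1007/4 = -11077/4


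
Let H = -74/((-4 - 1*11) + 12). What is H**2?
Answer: 5476/9 ≈ 608.44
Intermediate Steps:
H = 74/3 (H = -74/((-4 - 11) + 12) = -74/(-15 + 12) = -74/(-3) = -1/3*(-74) = 74/3 ≈ 24.667)
H**2 = (74/3)**2 = 5476/9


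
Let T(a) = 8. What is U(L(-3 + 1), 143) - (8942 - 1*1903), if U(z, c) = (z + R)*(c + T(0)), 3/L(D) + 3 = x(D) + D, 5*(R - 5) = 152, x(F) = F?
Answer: -61541/35 ≈ -1758.3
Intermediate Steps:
R = 177/5 (R = 5 + (1/5)*152 = 5 + 152/5 = 177/5 ≈ 35.400)
L(D) = 3/(-3 + 2*D) (L(D) = 3/(-3 + (D + D)) = 3/(-3 + 2*D))
U(z, c) = (8 + c)*(177/5 + z) (U(z, c) = (z + 177/5)*(c + 8) = (177/5 + z)*(8 + c) = (8 + c)*(177/5 + z))
U(L(-3 + 1), 143) - (8942 - 1*1903) = (1416/5 + 8*(3/(-3 + 2*(-3 + 1))) + (177/5)*143 + 143*(3/(-3 + 2*(-3 + 1)))) - (8942 - 1*1903) = (1416/5 + 8*(3/(-3 + 2*(-2))) + 25311/5 + 143*(3/(-3 + 2*(-2)))) - (8942 - 1903) = (1416/5 + 8*(3/(-3 - 4)) + 25311/5 + 143*(3/(-3 - 4))) - 1*7039 = (1416/5 + 8*(3/(-7)) + 25311/5 + 143*(3/(-7))) - 7039 = (1416/5 + 8*(3*(-1/7)) + 25311/5 + 143*(3*(-1/7))) - 7039 = (1416/5 + 8*(-3/7) + 25311/5 + 143*(-3/7)) - 7039 = (1416/5 - 24/7 + 25311/5 - 429/7) - 7039 = 184824/35 - 7039 = -61541/35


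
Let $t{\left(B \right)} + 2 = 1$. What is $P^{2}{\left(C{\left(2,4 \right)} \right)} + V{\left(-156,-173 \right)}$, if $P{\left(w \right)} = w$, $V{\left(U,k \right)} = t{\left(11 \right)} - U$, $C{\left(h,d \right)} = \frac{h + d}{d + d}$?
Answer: $\frac{2489}{16} \approx 155.56$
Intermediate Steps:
$C{\left(h,d \right)} = \frac{d + h}{2 d}$
$t{\left(B \right)} = -1$ ($t{\left(B \right)} = -2 + 1 = -1$)
$V{\left(U,k \right)} = -1 - U$
$P^{2}{\left(C{\left(2,4 \right)} \right)} + V{\left(-156,-173 \right)} = \left(\frac{4 + 2}{2 \cdot 4}\right)^{2} - -155 = \left(\frac{1}{2} \cdot \frac{1}{4} \cdot 6\right)^{2} + \left(-1 + 156\right) = \left(\frac{3}{4}\right)^{2} + 155 = \frac{9}{16} + 155 = \frac{2489}{16}$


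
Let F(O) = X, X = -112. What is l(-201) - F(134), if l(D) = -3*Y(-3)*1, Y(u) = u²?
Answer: 85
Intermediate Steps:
F(O) = -112
l(D) = -27 (l(D) = -3*(-3)²*1 = -3*9*1 = -27*1 = -27)
l(-201) - F(134) = -27 - 1*(-112) = -27 + 112 = 85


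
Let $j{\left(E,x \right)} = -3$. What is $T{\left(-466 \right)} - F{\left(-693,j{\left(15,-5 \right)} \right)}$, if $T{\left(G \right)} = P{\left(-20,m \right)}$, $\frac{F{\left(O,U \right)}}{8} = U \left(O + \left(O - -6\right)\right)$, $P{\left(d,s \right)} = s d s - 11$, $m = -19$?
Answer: $-40351$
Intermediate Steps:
$P{\left(d,s \right)} = -11 + d s^{2}$ ($P{\left(d,s \right)} = d s s - 11 = d s^{2} - 11 = -11 + d s^{2}$)
$F{\left(O,U \right)} = 8 U \left(6 + 2 O\right)$ ($F{\left(O,U \right)} = 8 U \left(O + \left(O - -6\right)\right) = 8 U \left(O + \left(O + 6\right)\right) = 8 U \left(O + \left(6 + O\right)\right) = 8 U \left(6 + 2 O\right)$)
$T{\left(G \right)} = -7231$ ($T{\left(G \right)} = -11 - 20 \left(-19\right)^{2} = -11 - 7220 = -7231$)
$T{\left(-466 \right)} - F{\left(-693,j{\left(15,-5 \right)} \right)} = -7231 - 16 \left(-3\right) \left(3 - 693\right) = -7231 - 16 \left(-3\right) \left(-690\right) = -7231 - 33120 = -40351$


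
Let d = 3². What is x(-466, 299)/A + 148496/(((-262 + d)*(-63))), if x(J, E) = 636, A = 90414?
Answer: 746458586/80061597 ≈ 9.3235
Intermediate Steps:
d = 9
x(-466, 299)/A + 148496/(((-262 + d)*(-63))) = 636/90414 + 148496/(((-262 + 9)*(-63))) = 636*(1/90414) + 148496/((-253*(-63))) = 106/15069 + 148496/15939 = 746458586/80061597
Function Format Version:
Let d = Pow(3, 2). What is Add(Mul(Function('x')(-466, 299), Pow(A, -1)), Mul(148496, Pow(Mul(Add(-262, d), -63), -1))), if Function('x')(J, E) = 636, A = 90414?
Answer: Rational(746458586, 80061597) ≈ 9.3235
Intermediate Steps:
d = 9
Add(Mul(Function('x')(-466, 299), Pow(A, -1)), Mul(148496, Pow(Mul(Add(-262, d), -63), -1))) = Add(Mul(636, Pow(90414, -1)), Mul(148496, Pow(Mul(Add(-262, 9), -63), -1))) = Add(Mul(636, Rational(1, 90414)), Mul(148496, Pow(Mul(-253, -63), -1))) = Add(Rational(106, 15069), Mul(148496, Pow(15939, -1))) = Add(Rational(106, 15069), Mul(148496, Rational(1, 15939))) = Add(Rational(106, 15069), Rational(148496, 15939)) = Rational(746458586, 80061597)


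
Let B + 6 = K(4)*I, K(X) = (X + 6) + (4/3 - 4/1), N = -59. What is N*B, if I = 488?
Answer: -632362/3 ≈ -2.1079e+5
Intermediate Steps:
K(X) = 10/3 + X (K(X) = (6 + X) + (4*(⅓) - 4*1) = (6 + X) + (4/3 - 4) = (6 + X) - 8/3 = 10/3 + X)
B = 10718/3 (B = -6 + (10/3 + 4)*488 = -6 + (22/3)*488 = -6 + 10736/3 = 10718/3 ≈ 3572.7)
N*B = -59*10718/3 = -632362/3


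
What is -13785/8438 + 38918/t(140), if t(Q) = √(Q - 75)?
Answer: -13785/8438 + 38918*√65/65 ≈ 4825.5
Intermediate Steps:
t(Q) = √(-75 + Q)
-13785/8438 + 38918/t(140) = -13785/8438 + 38918/(√(-75 + 140)) = -13785*1/8438 + 38918/(√65) = -13785/8438 + 38918*(√65/65) = -13785/8438 + 38918*√65/65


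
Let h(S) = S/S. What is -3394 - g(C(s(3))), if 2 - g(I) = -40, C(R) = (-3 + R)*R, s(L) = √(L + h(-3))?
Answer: -3436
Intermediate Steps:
h(S) = 1
s(L) = √(1 + L) (s(L) = √(L + 1) = √(1 + L))
C(R) = R*(-3 + R)
g(I) = 42 (g(I) = 2 - 1*(-40) = 2 + 40 = 42)
-3394 - g(C(s(3))) = -3394 - 1*42 = -3394 - 42 = -3436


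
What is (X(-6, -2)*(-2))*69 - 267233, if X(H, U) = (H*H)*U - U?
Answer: -257573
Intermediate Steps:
X(H, U) = -U + U*H**2 (X(H, U) = H**2*U - U = U*H**2 - U = -U + U*H**2)
(X(-6, -2)*(-2))*69 - 267233 = (-2*(-1 + (-6)**2)*(-2))*69 - 267233 = (-2*(-1 + 36)*(-2))*69 - 267233 = (-2*35*(-2))*69 - 267233 = -70*(-2)*69 - 267233 = 140*69 - 267233 = 9660 - 267233 = -257573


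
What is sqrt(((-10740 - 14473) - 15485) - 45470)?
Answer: 2*I*sqrt(21542) ≈ 293.54*I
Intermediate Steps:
sqrt(((-10740 - 14473) - 15485) - 45470) = sqrt((-25213 - 15485) - 45470) = sqrt(-40698 - 45470) = sqrt(-86168) = 2*I*sqrt(21542)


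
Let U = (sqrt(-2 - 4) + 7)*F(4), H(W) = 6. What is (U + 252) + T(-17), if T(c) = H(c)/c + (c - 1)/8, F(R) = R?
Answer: 18863/68 + 4*I*sqrt(6) ≈ 277.4 + 9.798*I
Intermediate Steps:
T(c) = -1/8 + 6/c + c/8 (T(c) = 6/c + (c - 1)/8 = 6/c + (-1 + c)*(1/8) = 6/c + (-1/8 + c/8) = -1/8 + 6/c + c/8)
U = 28 + 4*I*sqrt(6) (U = (sqrt(-2 - 4) + 7)*4 = (sqrt(-6) + 7)*4 = (I*sqrt(6) + 7)*4 = (7 + I*sqrt(6))*4 = 28 + 4*I*sqrt(6) ≈ 28.0 + 9.798*I)
(U + 252) + T(-17) = ((28 + 4*I*sqrt(6)) + 252) + (1/8)*(48 - 17*(-1 - 17))/(-17) = (280 + 4*I*sqrt(6)) + (1/8)*(-1/17)*(48 - 17*(-18)) = (280 + 4*I*sqrt(6)) + (1/8)*(-1/17)*(48 + 306) = (280 + 4*I*sqrt(6)) + (1/8)*(-1/17)*354 = (280 + 4*I*sqrt(6)) - 177/68 = 18863/68 + 4*I*sqrt(6)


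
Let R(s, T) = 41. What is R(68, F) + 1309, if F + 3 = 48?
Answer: 1350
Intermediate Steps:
F = 45 (F = -3 + 48 = 45)
R(68, F) + 1309 = 41 + 1309 = 1350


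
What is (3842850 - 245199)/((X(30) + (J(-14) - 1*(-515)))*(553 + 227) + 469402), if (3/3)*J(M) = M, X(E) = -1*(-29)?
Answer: 3597651/882802 ≈ 4.0753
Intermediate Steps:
X(E) = 29
J(M) = M
(3842850 - 245199)/((X(30) + (J(-14) - 1*(-515)))*(553 + 227) + 469402) = (3842850 - 245199)/((29 + (-14 - 1*(-515)))*(553 + 227) + 469402) = 3597651/((29 + (-14 + 515))*780 + 469402) = 3597651/((29 + 501)*780 + 469402) = 3597651/(530*780 + 469402) = 3597651/(413400 + 469402) = 3597651/882802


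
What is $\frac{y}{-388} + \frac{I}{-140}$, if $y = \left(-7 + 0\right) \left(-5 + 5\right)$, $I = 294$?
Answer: $- \frac{21}{10} \approx -2.1$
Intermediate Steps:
$y = 0$ ($y = \left(-7\right) 0 = 0$)
$\frac{y}{-388} + \frac{I}{-140} = \frac{0}{-388} + \frac{294}{-140} = 0 \left(- \frac{1}{388}\right) + 294 \left(- \frac{1}{140}\right) = 0 - \frac{21}{10} = - \frac{21}{10}$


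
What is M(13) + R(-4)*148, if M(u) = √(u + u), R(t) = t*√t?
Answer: √26 - 1184*I ≈ 5.099 - 1184.0*I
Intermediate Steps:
R(t) = t^(3/2)
M(u) = √2*√u (M(u) = √(2*u) = √2*√u)
M(13) + R(-4)*148 = √2*√13 + (-4)^(3/2)*148 = √26 - 8*I*148 = √26 - 1184*I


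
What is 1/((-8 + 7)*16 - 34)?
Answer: -1/50 ≈ -0.020000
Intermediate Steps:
1/((-8 + 7)*16 - 34) = 1/(-1*16 - 34) = 1/(-16 - 34) = 1/(-50) = -1/50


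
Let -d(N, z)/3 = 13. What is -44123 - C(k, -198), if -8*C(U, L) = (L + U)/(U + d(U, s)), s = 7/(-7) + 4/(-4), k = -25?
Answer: -22590753/512 ≈ -44123.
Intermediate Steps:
s = -2 (s = 7*(-1/7) + 4*(-1/4) = -1 - 1 = -2)
d(N, z) = -39 (d(N, z) = -3*13 = -39)
C(U, L) = -(L + U)/(8*(-39 + U)) (C(U, L) = -(L + U)/(8*(U - 39)) = -(L + U)/(8*(-39 + U)))
-44123 - C(k, -198) = -44123 - (-1*(-198) - 1*(-25))/(8*(-39 - 25)) = -44123 - (198 + 25)/(8*(-64)) = -44123 - (-1)*223/(8*64) = -44123 - 1*(-223/512) = -44123 + 223/512 = -22590753/512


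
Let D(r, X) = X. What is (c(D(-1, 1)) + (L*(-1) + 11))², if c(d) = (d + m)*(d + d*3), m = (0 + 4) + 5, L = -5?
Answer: 3136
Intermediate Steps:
m = 9 (m = 4 + 5 = 9)
c(d) = 4*d*(9 + d) (c(d) = (d + 9)*(d + d*3) = (9 + d)*(d + 3*d) = (9 + d)*(4*d) = 4*d*(9 + d))
(c(D(-1, 1)) + (L*(-1) + 11))² = (4*1*(9 + 1) + (-5*(-1) + 11))² = (4*1*10 + (5 + 11))² = (40 + 16)² = 56² = 3136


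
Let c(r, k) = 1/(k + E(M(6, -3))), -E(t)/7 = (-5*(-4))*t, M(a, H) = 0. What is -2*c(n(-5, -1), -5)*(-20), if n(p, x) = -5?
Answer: -8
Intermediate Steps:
E(t) = -140*t (E(t) = -7*(-5*(-4))*t = -140*t)
c(r, k) = 1/k (c(r, k) = 1/(k - 140*0) = 1/(k + 0) = 1/k)
-2*c(n(-5, -1), -5)*(-20) = -2/(-5)*(-20) = -2*(-1/5)*(-20) = (2/5)*(-20) = -8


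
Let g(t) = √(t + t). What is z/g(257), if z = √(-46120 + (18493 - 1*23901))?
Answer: 2*I*√1655337/257 ≈ 10.012*I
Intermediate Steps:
g(t) = √2*√t (g(t) = √(2*t) = √2*√t)
z = 2*I*√12882 (z = √(-46120 + (18493 - 23901)) = √(-46120 - 5408) = √(-51528) = 2*I*√12882 ≈ 227.0*I)
z/g(257) = (2*I*√12882)/((√2*√257)) = (2*I*√12882)/(√514) = (2*I*√12882)*(√514/514) = 2*I*√1655337/257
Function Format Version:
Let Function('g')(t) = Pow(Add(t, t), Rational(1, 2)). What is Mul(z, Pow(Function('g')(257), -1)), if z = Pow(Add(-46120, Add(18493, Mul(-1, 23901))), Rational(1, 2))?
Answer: Mul(Rational(2, 257), I, Pow(1655337, Rational(1, 2))) ≈ Mul(10.012, I)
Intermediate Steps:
Function('g')(t) = Mul(Pow(2, Rational(1, 2)), Pow(t, Rational(1, 2))) (Function('g')(t) = Pow(Mul(2, t), Rational(1, 2)) = Mul(Pow(2, Rational(1, 2)), Pow(t, Rational(1, 2))))
z = Mul(2, I, Pow(12882, Rational(1, 2))) (z = Pow(Add(-46120, Add(18493, -23901)), Rational(1, 2)) = Pow(Add(-46120, -5408), Rational(1, 2)) = Pow(-51528, Rational(1, 2)) = Mul(2, I, Pow(12882, Rational(1, 2))) ≈ Mul(227.00, I))
Mul(z, Pow(Function('g')(257), -1)) = Mul(Mul(2, I, Pow(12882, Rational(1, 2))), Pow(Mul(Pow(2, Rational(1, 2)), Pow(257, Rational(1, 2))), -1)) = Mul(Mul(2, I, Pow(12882, Rational(1, 2))), Pow(Pow(514, Rational(1, 2)), -1)) = Mul(Mul(2, I, Pow(12882, Rational(1, 2))), Mul(Rational(1, 514), Pow(514, Rational(1, 2)))) = Mul(Rational(2, 257), I, Pow(1655337, Rational(1, 2)))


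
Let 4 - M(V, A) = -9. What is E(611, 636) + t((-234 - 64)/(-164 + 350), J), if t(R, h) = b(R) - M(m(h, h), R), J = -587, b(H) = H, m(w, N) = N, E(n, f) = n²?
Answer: 34717495/93 ≈ 3.7331e+5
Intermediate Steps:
M(V, A) = 13 (M(V, A) = 4 - 1*(-9) = 4 + 9 = 13)
t(R, h) = -13 + R (t(R, h) = R - 1*13 = R - 13 = -13 + R)
E(611, 636) + t((-234 - 64)/(-164 + 350), J) = 611² + (-13 + (-234 - 64)/(-164 + 350)) = 373321 + (-13 - 298/186) = 373321 + (-13 - 298*1/186) = 373321 + (-13 - 149/93) = 373321 - 1358/93 = 34717495/93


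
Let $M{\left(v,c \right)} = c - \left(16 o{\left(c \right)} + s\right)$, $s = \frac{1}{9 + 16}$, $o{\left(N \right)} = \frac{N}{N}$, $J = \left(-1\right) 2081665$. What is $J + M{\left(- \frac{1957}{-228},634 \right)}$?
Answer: $- \frac{52026176}{25} \approx -2.081 \cdot 10^{6}$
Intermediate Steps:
$J = -2081665$
$o{\left(N \right)} = 1$
$s = \frac{1}{25} \approx 0.04$
$M{\left(v,c \right)} = - \frac{401}{25} + c$ ($M{\left(v,c \right)} = c - \left(16 \cdot 1 + \frac{1}{25}\right) = c - \left(16 + \frac{1}{25}\right) = c - \frac{401}{25} = - \frac{401}{25} + c$)
$J + M{\left(- \frac{1957}{-228},634 \right)} = -2081665 + \left(- \frac{401}{25} + 634\right) = -2081665 + \frac{15449}{25} = - \frac{52026176}{25}$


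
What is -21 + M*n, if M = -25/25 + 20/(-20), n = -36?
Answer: 51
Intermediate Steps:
M = -2 (M = -25*1/25 + 20*(-1/20) = -1 - 1 = -2)
-21 + M*n = -21 - 2*(-36) = -21 + 72 = 51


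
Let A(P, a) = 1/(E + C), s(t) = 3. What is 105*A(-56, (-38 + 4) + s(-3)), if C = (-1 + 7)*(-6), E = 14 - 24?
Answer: -105/46 ≈ -2.2826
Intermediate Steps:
E = -10
C = -36 (C = 6*(-6) = -36)
A(P, a) = -1/46 (A(P, a) = 1/(-10 - 36) = 1/(-46) = -1/46)
105*A(-56, (-38 + 4) + s(-3)) = 105*(-1/46) = -105/46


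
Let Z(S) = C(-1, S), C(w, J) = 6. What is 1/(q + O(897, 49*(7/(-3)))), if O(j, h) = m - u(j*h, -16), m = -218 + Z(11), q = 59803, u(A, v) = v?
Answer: 1/59607 ≈ 1.6777e-5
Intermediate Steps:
Z(S) = 6
m = -212 (m = -218 + 6 = -212)
O(j, h) = -196 (O(j, h) = -212 - 1*(-16) = -212 + 16 = -196)
1/(q + O(897, 49*(7/(-3)))) = 1/(59803 - 196) = 1/59607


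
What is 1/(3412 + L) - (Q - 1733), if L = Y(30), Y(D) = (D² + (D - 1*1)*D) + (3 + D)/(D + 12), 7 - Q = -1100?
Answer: 45421948/72559 ≈ 626.00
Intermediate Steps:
Q = 1107 (Q = 7 - 1*(-1100) = 7 + 1100 = 1107)
Y(D) = D² + D*(-1 + D) + (3 + D)/(12 + D) (Y(D) = (D² + (D - 1)*D) + (3 + D)/(12 + D) = (D² + (-1 + D)*D) + (3 + D)/(12 + D) = (D² + D*(-1 + D)) + (3 + D)/(12 + D) = D² + D*(-1 + D) + (3 + D)/(12 + D))
L = 24791/14 (L = (3 - 11*30 + 2*30³ + 23*30²)/(12 + 30) = (3 - 330 + 2*27000 + 23*900)/42 = (3 - 330 + 54000 + 20700)/42 = (1/42)*74373 = 24791/14 ≈ 1770.8)
1/(3412 + L) - (Q - 1733) = 1/(3412 + 24791/14) - (1107 - 1733) = 1/(72559/14) - 1*(-626) = 14/72559 + 626 = 45421948/72559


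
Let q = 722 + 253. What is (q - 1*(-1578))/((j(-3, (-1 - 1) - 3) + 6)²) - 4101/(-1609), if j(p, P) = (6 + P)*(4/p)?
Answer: 37773789/315364 ≈ 119.78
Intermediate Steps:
q = 975
j(p, P) = 4*(6 + P)/p
(q - 1*(-1578))/((j(-3, (-1 - 1) - 3) + 6)²) - 4101/(-1609) = (975 - 1*(-1578))/((4*(6 + ((-1 - 1) - 3))/(-3) + 6)²) - 4101/(-1609) = (975 + 1578)/((4*(-⅓)*(6 + (-2 - 3)) + 6)²) - 4101*(-1/1609) = 2553/((4*(-⅓)*(6 - 5) + 6)²) + 4101/1609 = 2553/((4*(-⅓)*1 + 6)²) + 4101/1609 = 2553/((-4/3 + 6)²) + 4101/1609 = 2553/((14/3)²) + 4101/1609 = 2553/(196/9) + 4101/1609 = 2553*(9/196) + 4101/1609 = 22977/196 + 4101/1609 = 37773789/315364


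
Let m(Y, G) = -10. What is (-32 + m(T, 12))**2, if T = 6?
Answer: 1764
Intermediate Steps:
(-32 + m(T, 12))**2 = (-32 - 10)**2 = (-42)**2 = 1764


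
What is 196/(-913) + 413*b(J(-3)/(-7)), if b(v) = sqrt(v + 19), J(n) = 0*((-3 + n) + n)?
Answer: -196/913 + 413*sqrt(19) ≈ 1800.0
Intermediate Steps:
J(n) = 0 (J(n) = 0*(-3 + 2*n) = 0)
b(v) = sqrt(19 + v)
196/(-913) + 413*b(J(-3)/(-7)) = 196/(-913) + 413*sqrt(19 + 0/(-7)) = 196*(-1/913) + 413*sqrt(19 + 0*(-1/7)) = -196/913 + 413*sqrt(19 + 0) = -196/913 + 413*sqrt(19)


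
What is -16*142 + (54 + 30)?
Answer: -2188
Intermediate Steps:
-16*142 + (54 + 30) = -2272 + 84 = -2188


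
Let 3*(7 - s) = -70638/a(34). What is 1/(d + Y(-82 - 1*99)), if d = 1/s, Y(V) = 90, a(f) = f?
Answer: 11892/1070297 ≈ 0.011111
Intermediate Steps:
s = 11892/17 (s = 7 - (-23546)/34 = 7 - 1/3*(-35319/17) = 7 + 11773/17 = 11892/17 ≈ 699.53)
d = 17/11892 (d = 1/(11892/17) = 17/11892 ≈ 0.0014295)
1/(d + Y(-82 - 1*99)) = 1/(17/11892 + 90) = 1/(1070297/11892) = 11892/1070297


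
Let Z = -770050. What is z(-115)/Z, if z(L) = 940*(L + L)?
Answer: 4324/15401 ≈ 0.28076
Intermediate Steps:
z(L) = 1880*L (z(L) = 940*(2*L) = 1880*L)
z(-115)/Z = (1880*(-115))/(-770050) = -216200*(-1/770050) = 4324/15401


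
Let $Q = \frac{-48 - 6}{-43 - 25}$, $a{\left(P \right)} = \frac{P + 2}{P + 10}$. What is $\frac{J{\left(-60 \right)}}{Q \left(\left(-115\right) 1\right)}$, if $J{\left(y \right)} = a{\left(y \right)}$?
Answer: $- \frac{986}{77625} \approx -0.012702$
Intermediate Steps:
$a{\left(P \right)} = \frac{2 + P}{10 + P}$
$J{\left(y \right)} = \frac{2 + y}{10 + y}$
$Q = \frac{27}{34}$ ($Q = \frac{-48 + \left(-8 + 2\right)}{-68} = \left(-48 - 6\right) \left(- \frac{1}{68}\right) = \left(-54\right) \left(- \frac{1}{68}\right) = \frac{27}{34} \approx 0.79412$)
$\frac{J{\left(-60 \right)}}{Q \left(\left(-115\right) 1\right)} = \frac{\frac{1}{10 - 60} \left(2 - 60\right)}{\frac{27}{34} \left(\left(-115\right) 1\right)} = \frac{\frac{1}{-50} \left(-58\right)}{\frac{27}{34} \left(-115\right)} = \frac{\left(- \frac{1}{50}\right) \left(-58\right)}{- \frac{3105}{34}} = \frac{29}{25} \left(- \frac{34}{3105}\right) = - \frac{986}{77625}$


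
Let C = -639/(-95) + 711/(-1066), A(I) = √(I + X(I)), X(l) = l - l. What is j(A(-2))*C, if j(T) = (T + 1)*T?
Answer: -613629/50635 + 613629*I*√2/101270 ≈ -12.119 + 8.5692*I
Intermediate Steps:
X(l) = 0
A(I) = √I (A(I) = √(I + 0) = √I)
j(T) = T*(1 + T) (j(T) = (1 + T)*T = T*(1 + T))
C = 613629/101270 (C = -639*(-1/95) + 711*(-1/1066) = 639/95 - 711/1066 = 613629/101270 ≈ 6.0593)
j(A(-2))*C = (√(-2)*(1 + √(-2)))*(613629/101270) = ((I*√2)*(1 + I*√2))*(613629/101270) = (I*√2*(1 + I*√2))*(613629/101270) = 613629*I*√2*(1 + I*√2)/101270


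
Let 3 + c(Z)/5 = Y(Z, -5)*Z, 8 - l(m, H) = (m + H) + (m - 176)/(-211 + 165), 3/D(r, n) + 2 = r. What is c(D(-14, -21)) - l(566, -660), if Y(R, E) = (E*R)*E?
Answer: -712941/5888 ≈ -121.08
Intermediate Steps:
D(r, n) = 3/(-2 + r)
l(m, H) = 96/23 - H - 45*m/46 (l(m, H) = 8 - ((m + H) + (m - 176)/(-211 + 165)) = 8 - ((H + m) + (-176 + m)/(-46)) = 8 - ((H + m) + (-176 + m)*(-1/46)) = 8 - ((H + m) + (88/23 - m/46)) = 8 - (88/23 + H + 45*m/46) = 8 + (-88/23 - H - 45*m/46) = 96/23 - H - 45*m/46)
Y(R, E) = R*E²
c(Z) = -15 + 125*Z² (c(Z) = -15 + 5*((Z*(-5)²)*Z) = -15 + 5*((Z*25)*Z) = -15 + 5*((25*Z)*Z) = -15 + 5*(25*Z²) = -15 + 125*Z²)
c(D(-14, -21)) - l(566, -660) = (-15 + 125*(3/(-2 - 14))²) - (96/23 - 1*(-660) - 45/46*566) = (-15 + 125*(3/(-16))²) - (96/23 + 660 - 12735/23) = (-15 + 125*(3*(-1/16))²) - 1*2541/23 = (-15 + 125*(-3/16)²) - 2541/23 = (-15 + 125*(9/256)) - 2541/23 = (-15 + 1125/256) - 2541/23 = -2715/256 - 2541/23 = -712941/5888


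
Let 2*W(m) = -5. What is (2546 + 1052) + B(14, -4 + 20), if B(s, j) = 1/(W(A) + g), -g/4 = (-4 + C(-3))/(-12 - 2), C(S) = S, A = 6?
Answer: 32380/9 ≈ 3597.8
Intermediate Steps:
W(m) = -5/2 (W(m) = (1/2)*(-5) = -5/2)
g = -2 (g = -4*(-4 - 3)/(-12 - 2) = -(-28)/(-14) = -(-28)*(-1)/14 = -4*1/2 = -2)
B(s, j) = -2/9 (B(s, j) = 1/(-5/2 - 2) = 1/(-9/2) = -2/9)
(2546 + 1052) + B(14, -4 + 20) = (2546 + 1052) - 2/9 = 3598 - 2/9 = 32380/9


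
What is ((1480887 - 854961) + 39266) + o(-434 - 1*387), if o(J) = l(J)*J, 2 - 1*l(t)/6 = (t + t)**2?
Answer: 13281959204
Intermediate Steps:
l(t) = 12 - 24*t**2 (l(t) = 12 - 6*(t + t)**2 = 12 - 6*4*t**2 = 12 - 24*t**2)
o(J) = J*(12 - 24*J**2) (o(J) = (12 - 24*J**2)*J = J*(12 - 24*J**2))
((1480887 - 854961) + 39266) + o(-434 - 1*387) = ((1480887 - 854961) + 39266) + (-24*(-434 - 1*387)**3 + 12*(-434 - 1*387)) = (625926 + 39266) + (-24*(-434 - 387)**3 + 12*(-434 - 387)) = 665192 + (-24*(-821)**3 + 12*(-821)) = 665192 + (-24*(-553387661) - 9852) = 665192 + (13281303864 - 9852) = 665192 + 13281294012 = 13281959204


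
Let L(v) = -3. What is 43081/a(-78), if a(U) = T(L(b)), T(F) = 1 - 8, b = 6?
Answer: -43081/7 ≈ -6154.4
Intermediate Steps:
T(F) = -7
a(U) = -7
43081/a(-78) = 43081/(-7) = 43081*(-⅐) = -43081/7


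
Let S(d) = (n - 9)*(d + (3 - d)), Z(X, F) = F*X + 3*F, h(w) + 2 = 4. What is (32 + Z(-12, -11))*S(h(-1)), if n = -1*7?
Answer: -6288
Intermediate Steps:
h(w) = 2 (h(w) = -2 + 4 = 2)
n = -7
Z(X, F) = 3*F + F*X
S(d) = -48 (S(d) = (-7 - 9)*(d + (3 - d)) = -16*3 = -48)
(32 + Z(-12, -11))*S(h(-1)) = (32 - 11*(3 - 12))*(-48) = (32 - 11*(-9))*(-48) = (32 + 99)*(-48) = 131*(-48) = -6288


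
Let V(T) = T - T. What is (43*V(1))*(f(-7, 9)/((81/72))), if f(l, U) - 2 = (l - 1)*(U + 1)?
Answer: 0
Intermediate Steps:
V(T) = 0
f(l, U) = 2 + (1 + U)*(-1 + l) (f(l, U) = 2 + (l - 1)*(U + 1) = 2 + (-1 + l)*(1 + U) = 2 + (1 + U)*(-1 + l))
(43*V(1))*(f(-7, 9)/((81/72))) = (43*0)*((1 - 7 - 1*9 + 9*(-7))/((81/72))) = 0*((1 - 7 - 9 - 63)/((81*(1/72)))) = 0*(-78/9/8) = 0*(-78*8/9) = 0*(-208/3) = 0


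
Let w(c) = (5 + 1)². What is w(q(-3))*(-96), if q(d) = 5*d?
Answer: -3456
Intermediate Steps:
w(c) = 36 (w(c) = 6² = 36)
w(q(-3))*(-96) = 36*(-96) = -3456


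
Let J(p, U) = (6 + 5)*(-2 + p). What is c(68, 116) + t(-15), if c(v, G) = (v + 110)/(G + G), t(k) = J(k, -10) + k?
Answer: -23343/116 ≈ -201.23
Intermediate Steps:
J(p, U) = -22 + 11*p (J(p, U) = 11*(-2 + p) = -22 + 11*p)
t(k) = -22 + 12*k (t(k) = (-22 + 11*k) + k = -22 + 12*k)
c(v, G) = (110 + v)/(2*G) (c(v, G) = (110 + v)/((2*G)) = (110 + v)*(1/(2*G)) = (110 + v)/(2*G))
c(68, 116) + t(-15) = (½)*(110 + 68)/116 + (-22 + 12*(-15)) = (½)*(1/116)*178 + (-22 - 180) = 89/116 - 202 = -23343/116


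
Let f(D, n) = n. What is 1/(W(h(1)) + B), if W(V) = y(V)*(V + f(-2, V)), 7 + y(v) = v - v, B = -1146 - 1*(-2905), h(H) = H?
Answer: 1/1745 ≈ 0.00057307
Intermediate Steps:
B = 1759 (B = -1146 + 2905 = 1759)
y(v) = -7 (y(v) = -7 + (v - v) = -7 + 0 = -7)
W(V) = -14*V (W(V) = -7*(V + V) = -14*V)
1/(W(h(1)) + B) = 1/(-14*1 + 1759) = 1/(-14 + 1759) = 1/1745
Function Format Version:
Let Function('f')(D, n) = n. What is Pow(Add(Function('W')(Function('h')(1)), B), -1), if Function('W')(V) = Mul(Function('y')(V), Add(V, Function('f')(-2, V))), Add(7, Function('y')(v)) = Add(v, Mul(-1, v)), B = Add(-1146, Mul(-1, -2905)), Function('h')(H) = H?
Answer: Rational(1, 1745) ≈ 0.00057307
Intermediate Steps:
B = 1759 (B = Add(-1146, 2905) = 1759)
Function('y')(v) = -7 (Function('y')(v) = Add(-7, Add(v, Mul(-1, v))) = Add(-7, 0) = -7)
Function('W')(V) = Mul(-14, V) (Function('W')(V) = Mul(-7, Add(V, V)) = Mul(-7, Mul(2, V)) = Mul(-14, V))
Pow(Add(Function('W')(Function('h')(1)), B), -1) = Pow(Add(Mul(-14, 1), 1759), -1) = Pow(Add(-14, 1759), -1) = Pow(1745, -1) = Rational(1, 1745)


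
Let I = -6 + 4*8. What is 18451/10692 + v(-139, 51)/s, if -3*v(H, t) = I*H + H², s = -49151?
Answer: 962864849/525522492 ≈ 1.8322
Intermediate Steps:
I = 26 (I = -6 + 32 = 26)
v(H, t) = -26*H/3 - H²/3 (v(H, t) = -(26*H + H²)/3 = -(H² + 26*H)/3 = -26*H/3 - H²/3)
18451/10692 + v(-139, 51)/s = 18451/10692 - ⅓*(-139)*(26 - 139)/(-49151) = 18451*(1/10692) - ⅓*(-139)*(-113)*(-1/49151) = 18451/10692 - 15707/3*(-1/49151) = 18451/10692 + 15707/147453 = 962864849/525522492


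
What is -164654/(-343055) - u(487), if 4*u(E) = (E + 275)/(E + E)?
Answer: 190042037/668271140 ≈ 0.28438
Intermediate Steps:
u(E) = (275 + E)/(8*E) (u(E) = ((E + 275)/(E + E))/4 = ((275 + E)/((2*E)))/4 = ((275 + E)*(1/(2*E)))/4 = ((275 + E)/(2*E))/4 = (275 + E)/(8*E))
-164654/(-343055) - u(487) = -164654/(-343055) - (275 + 487)/(8*487) = -164654*(-1/343055) - 762/(8*487) = 164654/343055 - 1*381/1948 = 164654/343055 - 381/1948 = 190042037/668271140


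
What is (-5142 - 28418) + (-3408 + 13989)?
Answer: -22979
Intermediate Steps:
(-5142 - 28418) + (-3408 + 13989) = -33560 + 10581 = -22979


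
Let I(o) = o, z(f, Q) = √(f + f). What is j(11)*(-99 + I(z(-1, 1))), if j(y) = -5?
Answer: 495 - 5*I*√2 ≈ 495.0 - 7.0711*I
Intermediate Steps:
z(f, Q) = √2*√f (z(f, Q) = √(2*f) = √2*√f)
j(11)*(-99 + I(z(-1, 1))) = -5*(-99 + √2*√(-1)) = -5*(-99 + √2*I) = -5*(-99 + I*√2) = 495 - 5*I*√2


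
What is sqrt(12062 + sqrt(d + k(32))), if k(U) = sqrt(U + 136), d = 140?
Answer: sqrt(12062 + sqrt(2)*sqrt(70 + sqrt(42))) ≈ 109.88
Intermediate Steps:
k(U) = sqrt(136 + U)
sqrt(12062 + sqrt(d + k(32))) = sqrt(12062 + sqrt(140 + sqrt(136 + 32))) = sqrt(12062 + sqrt(140 + sqrt(168))) = sqrt(12062 + sqrt(140 + 2*sqrt(42)))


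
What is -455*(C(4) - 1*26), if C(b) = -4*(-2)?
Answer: 8190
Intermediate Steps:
C(b) = 8
-455*(C(4) - 1*26) = -455*(8 - 1*26) = -455*(8 - 26) = -455*(-18) = 8190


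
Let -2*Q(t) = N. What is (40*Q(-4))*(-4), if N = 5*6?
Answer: 2400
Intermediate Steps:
N = 30
Q(t) = -15 (Q(t) = -1/2*30 = -15)
(40*Q(-4))*(-4) = (40*(-15))*(-4) = -600*(-4) = 2400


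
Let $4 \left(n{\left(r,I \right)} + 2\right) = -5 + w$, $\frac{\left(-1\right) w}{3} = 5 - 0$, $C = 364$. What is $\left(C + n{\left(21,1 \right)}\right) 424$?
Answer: $151368$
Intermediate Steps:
$w = -15$ ($w = - 3 \left(5 - 0\right) = - 3 \left(5 + 0\right) = \left(-3\right) 5 = -15$)
$n{\left(r,I \right)} = -7$ ($n{\left(r,I \right)} = -2 + \frac{-5 - 15}{4} = -2 + \frac{1}{4} \left(-20\right) = -2 - 5 = -7$)
$\left(C + n{\left(21,1 \right)}\right) 424 = \left(364 - 7\right) 424 = 357 \cdot 424 = 151368$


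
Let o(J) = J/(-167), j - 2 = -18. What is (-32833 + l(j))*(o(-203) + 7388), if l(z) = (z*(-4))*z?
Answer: -41779504143/167 ≈ -2.5018e+8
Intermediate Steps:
j = -16 (j = 2 - 18 = -16)
l(z) = -4*z**2 (l(z) = (-4*z)*z = -4*z**2)
o(J) = -J/167 (o(J) = J*(-1/167) = -J/167)
(-32833 + l(j))*(o(-203) + 7388) = (-32833 - 4*(-16)**2)*(-1/167*(-203) + 7388) = (-32833 - 4*256)*(203/167 + 7388) = (-32833 - 1024)*(1233999/167) = -33857*1233999/167 = -41779504143/167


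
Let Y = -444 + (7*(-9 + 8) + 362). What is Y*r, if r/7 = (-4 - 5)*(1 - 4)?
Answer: -16821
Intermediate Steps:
r = 189 (r = 7*((-4 - 5)*(1 - 4)) = 7*(-9*(-3)) = 7*27 = 189)
Y = -89 (Y = -444 + (7*(-1) + 362) = -444 + (-7 + 362) = -444 + 355 = -89)
Y*r = -89*189 = -16821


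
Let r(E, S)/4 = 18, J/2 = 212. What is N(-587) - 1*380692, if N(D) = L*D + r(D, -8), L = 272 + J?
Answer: -789172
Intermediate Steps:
J = 424 (J = 2*212 = 424)
r(E, S) = 72 (r(E, S) = 4*18 = 72)
L = 696 (L = 272 + 424 = 696)
N(D) = 72 + 696*D (N(D) = 696*D + 72 = 72 + 696*D)
N(-587) - 1*380692 = (72 + 696*(-587)) - 1*380692 = (72 - 408552) - 380692 = -408480 - 380692 = -789172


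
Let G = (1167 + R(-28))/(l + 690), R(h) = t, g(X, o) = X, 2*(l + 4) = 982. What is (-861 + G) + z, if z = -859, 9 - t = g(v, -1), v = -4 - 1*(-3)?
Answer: -1719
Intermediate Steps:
l = 487 (l = -4 + (½)*982 = -4 + 491 = 487)
v = -1 (v = -4 + 3 = -1)
t = 10 (t = 9 - 1*(-1) = 9 + 1 = 10)
R(h) = 10
G = 1 (G = (1167 + 10)/(487 + 690) = 1177/1177 = 1177*(1/1177) = 1)
(-861 + G) + z = (-861 + 1) - 859 = -860 - 859 = -1719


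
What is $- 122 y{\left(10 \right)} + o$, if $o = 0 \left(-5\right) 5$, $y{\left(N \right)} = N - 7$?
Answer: $-366$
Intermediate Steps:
$y{\left(N \right)} = -7 + N$ ($y{\left(N \right)} = N - 7 = -7 + N$)
$o = 0$ ($o = 0 \cdot 5 = 0$)
$- 122 y{\left(10 \right)} + o = - 122 \left(-7 + 10\right) + 0 = \left(-122\right) 3 + 0 = -366 + 0 = -366$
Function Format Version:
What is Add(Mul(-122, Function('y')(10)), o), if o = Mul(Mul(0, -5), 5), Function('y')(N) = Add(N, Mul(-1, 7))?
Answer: -366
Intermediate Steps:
Function('y')(N) = Add(-7, N) (Function('y')(N) = Add(N, -7) = Add(-7, N))
o = 0 (o = Mul(0, 5) = 0)
Add(Mul(-122, Function('y')(10)), o) = Add(Mul(-122, Add(-7, 10)), 0) = Add(Mul(-122, 3), 0) = Add(-366, 0) = -366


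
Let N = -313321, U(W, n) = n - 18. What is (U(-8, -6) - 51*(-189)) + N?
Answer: -303706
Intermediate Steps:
U(W, n) = -18 + n
(U(-8, -6) - 51*(-189)) + N = ((-18 - 6) - 51*(-189)) - 313321 = (-24 + 9639) - 313321 = 9615 - 313321 = -303706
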